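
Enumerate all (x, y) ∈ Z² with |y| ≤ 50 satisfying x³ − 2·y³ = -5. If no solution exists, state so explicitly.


The equation is x³ - 2y³ = -5. For fixed y, x³ = 2·y³ − 5, so a solution requires the RHS to be a perfect cube.
Strategy: iterate y from -50 to 50, compute RHS = 2·y³ − 5, and check whether it is a (positive or negative) perfect cube.
Check small values of y:
  y = 0: RHS = -5 is not a perfect cube.
  y = 1: RHS = -3 is not a perfect cube.
  y = -1: RHS = -7 is not a perfect cube.
  y = 2: RHS = 11 is not a perfect cube.
  y = -2: RHS = -21 is not a perfect cube.
  y = 3: RHS = 49 is not a perfect cube.
  y = -3: RHS = -59 is not a perfect cube.
Continuing the search up to |y| = 50 finds no solutions either.
No (x, y) in the scanned range satisfies the equation.

No integer solutions with |y| ≤ 50.


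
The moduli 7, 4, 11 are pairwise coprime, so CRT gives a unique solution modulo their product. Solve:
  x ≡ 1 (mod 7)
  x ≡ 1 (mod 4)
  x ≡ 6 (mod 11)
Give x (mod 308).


Moduli 7, 4, 11 are pairwise coprime; by CRT there is a unique solution modulo M = 7 · 4 · 11 = 308.
Solve pairwise, accumulating the modulus:
  Start with x ≡ 1 (mod 7).
  Combine with x ≡ 1 (mod 4): since gcd(7, 4) = 1, we get a unique residue mod 28.
    Write x = 1 + 7·t and substitute into x ≡ 1 (mod 4): 7·t ≡ 1 − 1 = 0 (mod 4).
    Reduce coefficients mod 4: 3·t ≡ 0 (mod 4).
    The inverse of 3 mod 4 is 3 (since 3·3 = 9 = 2·4 + 1), so t ≡ 3·0 = 0 ≡ 0 (mod 4).
    Then x = 1 + 7·0 = 1, valid modulo lcm(7, 4) = 28: x ≡ 1 (mod 28).
  Combine with x ≡ 6 (mod 11): since gcd(28, 11) = 1, we get a unique residue mod 308.
    Write x = 1 + 28·t and substitute into x ≡ 6 (mod 11): 28·t ≡ 6 − 1 = 5 (mod 11).
    Reduce coefficients mod 11: 6·t ≡ 5 (mod 11).
    The inverse of 6 mod 11 is 2 (since 6·2 = 12 = 1·11 + 1), so t ≡ 2·5 = 10 ≡ 10 (mod 11).
    Then x = 1 + 28·10 = 281, valid modulo lcm(28, 11) = 308: x ≡ 281 (mod 308).
Verify: 281 mod 7 = 1 ✓, 281 mod 4 = 1 ✓, 281 mod 11 = 6 ✓.

x ≡ 281 (mod 308).


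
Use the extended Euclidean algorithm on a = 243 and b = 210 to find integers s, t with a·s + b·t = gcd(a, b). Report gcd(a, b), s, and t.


Euclidean algorithm on (243, 210) — divide until remainder is 0:
  243 = 1 · 210 + 33
  210 = 6 · 33 + 12
  33 = 2 · 12 + 9
  12 = 1 · 9 + 3
  9 = 3 · 3 + 0
gcd(243, 210) = 3.
Track Bezout coefficients alongside the remainders: start with r₀ = 243 = a·1 + b·0 (s = 1, t = 0) and r₁ = 210 = a·0 + b·1 (s = 0, t = 1); each new remainder r_{k+1} = r_{k-1} − q_k·r_k inherits s_{k+1} = s_{k-1} − q_k·s_k, t_{k+1} = t_{k-1} − q_k·t_k, so r_k = a·s_k + b·t_k at every step:
  q = 1: r = 33, s = 1 − 1·0 = 1, t = 0 − 1·1 = -1  (check: 243·1 + 210·(-1) = 33)
  q = 6: r = 12, s = 0 − 6·1 = -6, t = 1 − 6·(-1) = 7  (check: 243·(-6) + 210·7 = 12)
  q = 2: r = 9, s = 1 − 2·(-6) = 13, t = -1 − 2·7 = -15  (check: 243·13 + 210·(-15) = 9)
  q = 1: r = 3, s = -6 − 1·13 = -19, t = 7 − 1·(-15) = 22  (check: 243·(-19) + 210·22 = 3)
The row with r = 3 (the gcd) gives the Bezout coefficients s = -19, t = 22.
Result: 243 · (-19) + 210 · (22) = 3.

gcd(243, 210) = 3; s = -19, t = 22 (check: 243·(-19) + 210·22 = 3).


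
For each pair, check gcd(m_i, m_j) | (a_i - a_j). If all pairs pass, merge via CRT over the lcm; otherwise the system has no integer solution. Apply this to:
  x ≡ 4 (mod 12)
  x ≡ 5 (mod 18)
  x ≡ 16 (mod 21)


Moduli 12, 18, 21 are not pairwise coprime, so CRT works modulo lcm(m_i) when all pairwise compatibility conditions hold.
Pairwise compatibility: gcd(m_i, m_j) must divide a_i - a_j for every pair.
Merge one congruence at a time:
  Start: x ≡ 4 (mod 12).
  Combine with x ≡ 5 (mod 18): gcd(12, 18) = 6, and 5 - 4 = 1 is NOT divisible by 6.
    ⇒ system is inconsistent (no integer solution).

No solution (the system is inconsistent).


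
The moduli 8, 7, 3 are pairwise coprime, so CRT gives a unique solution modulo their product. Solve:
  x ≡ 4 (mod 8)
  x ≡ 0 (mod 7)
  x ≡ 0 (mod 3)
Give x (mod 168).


Moduli 8, 7, 3 are pairwise coprime; by CRT there is a unique solution modulo M = 8 · 7 · 3 = 168.
Solve pairwise, accumulating the modulus:
  Start with x ≡ 4 (mod 8).
  Combine with x ≡ 0 (mod 7): since gcd(8, 7) = 1, we get a unique residue mod 56.
    Write x = 4 + 8·t and substitute into x ≡ 0 (mod 7): 8·t ≡ 0 − 4 = -4 (mod 7).
    Reduce coefficients mod 7: 1·t ≡ 3 (mod 7).
    So t ≡ 3 (mod 7).
    Then x = 4 + 8·3 = 28, valid modulo lcm(8, 7) = 56: x ≡ 28 (mod 56).
  Combine with x ≡ 0 (mod 3): since gcd(56, 3) = 1, we get a unique residue mod 168.
    Write x = 28 + 56·t and substitute into x ≡ 0 (mod 3): 56·t ≡ 0 − 28 = -28 (mod 3).
    Reduce coefficients mod 3: 2·t ≡ 2 (mod 3).
    The inverse of 2 mod 3 is 2 (since 2·2 = 4 = 1·3 + 1), so t ≡ 2·2 = 4 ≡ 1 (mod 3).
    Then x = 28 + 56·1 = 84, valid modulo lcm(56, 3) = 168: x ≡ 84 (mod 168).
Verify: 84 mod 8 = 4 ✓, 84 mod 7 = 0 ✓, 84 mod 3 = 0 ✓.

x ≡ 84 (mod 168).


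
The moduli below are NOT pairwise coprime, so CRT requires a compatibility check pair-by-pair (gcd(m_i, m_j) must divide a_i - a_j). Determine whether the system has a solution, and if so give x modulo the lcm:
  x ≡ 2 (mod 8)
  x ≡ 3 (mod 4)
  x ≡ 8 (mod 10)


Moduli 8, 4, 10 are not pairwise coprime, so CRT works modulo lcm(m_i) when all pairwise compatibility conditions hold.
Pairwise compatibility: gcd(m_i, m_j) must divide a_i - a_j for every pair.
Merge one congruence at a time:
  Start: x ≡ 2 (mod 8).
  Combine with x ≡ 3 (mod 4): gcd(8, 4) = 4, and 3 - 2 = 1 is NOT divisible by 4.
    ⇒ system is inconsistent (no integer solution).

No solution (the system is inconsistent).


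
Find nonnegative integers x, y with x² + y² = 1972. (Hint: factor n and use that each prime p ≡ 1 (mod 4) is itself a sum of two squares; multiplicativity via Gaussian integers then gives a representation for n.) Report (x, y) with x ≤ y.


Step 1: Factor n = 1972 = 2^2 · 17 · 29.
Step 2: Check the mod-4 condition on each prime factor: 2 = 2 (special); 17 ≡ 1 (mod 4), exponent 1; 29 ≡ 1 (mod 4), exponent 1.
All primes ≡ 3 (mod 4) appear to even exponent (or don't appear), so by the two-squares theorem n IS expressible as a sum of two squares.
Step 3: Build a representation. Group n = k² · m with k = 2 and m = 17 · 29 = 493 (a product of primes ≡ 1 (mod 4)); a representation of m scales to one of n via (k·x)² + (k·y)² = k²(x² + y²). Each prime p ≡ 1 (mod 4) is itself a sum of two squares; find a² by testing p − a² for a perfect square:
  17: 17 − 1² = 16 = 4² ⇒ 17 = 1² + 4².
  29: 29 − 1² = 28, 29 − 2² = 25 = 5² ⇒ 29 = 2² + 5².
  Combine using the Brahmagupta–Fibonacci identity (a² + b²)(c² + d²) = (ac − bd)² + (ad + bc)² = (ac + bd)² + (ad − bc)²:
  17 · 29 = 493: from (1² + 4²)(2² + 5²), take (1·2 − 4·5, 1·5 + 4·2) = (2 − 20, 5 + 8) = (-18, 13); dropping signs (only squares matter) gives (18, 13); check 18² + 13² = 324 + 169 = 493 ✓.
  Scale by k = 2: (2·18, 2·13) = (36, 26).
Step 4: Order so x ≤ y and verify: 26² + 36² = 676 + 1296 = 1972 = n. ✓

n = 1972 = 26² + 36² (one valid representation with x ≤ y).


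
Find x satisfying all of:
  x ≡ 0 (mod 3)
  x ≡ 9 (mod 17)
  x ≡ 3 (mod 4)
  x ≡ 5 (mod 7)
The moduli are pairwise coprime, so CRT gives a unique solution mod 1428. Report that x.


Product of moduli M = 3 · 17 · 4 · 7 = 1428.
Merge one congruence at a time:
  Start: x ≡ 0 (mod 3).
  Combine with x ≡ 9 (mod 17); new modulus lcm = 51.
    Write x = 0 + 3·t and substitute into x ≡ 9 (mod 17): 3·t ≡ 9 − 0 = 9 (mod 17).
    The inverse of 3 mod 17 is 6 (since 3·6 = 18 = 1·17 + 1), so t ≡ 6·9 = 54 ≡ 3 (mod 17).
    Then x = 0 + 3·3 = 9, valid modulo lcm(3, 17) = 51: x ≡ 9 (mod 51).
  Combine with x ≡ 3 (mod 4); new modulus lcm = 204.
    Write x = 9 + 51·t and substitute into x ≡ 3 (mod 4): 51·t ≡ 3 − 9 = -6 (mod 4).
    Reduce coefficients mod 4: 3·t ≡ 2 (mod 4).
    The inverse of 3 mod 4 is 3 (since 3·3 = 9 = 2·4 + 1), so t ≡ 3·2 = 6 ≡ 2 (mod 4).
    Then x = 9 + 51·2 = 111, valid modulo lcm(51, 4) = 204: x ≡ 111 (mod 204).
  Combine with x ≡ 5 (mod 7); new modulus lcm = 1428.
    Write x = 111 + 204·t and substitute into x ≡ 5 (mod 7): 204·t ≡ 5 − 111 = -106 (mod 7).
    Reduce coefficients mod 7: 1·t ≡ 6 (mod 7).
    So t ≡ 6 (mod 7).
    Then x = 111 + 204·6 = 1335, valid modulo lcm(204, 7) = 1428: x ≡ 1335 (mod 1428).
Verify against each original: 1335 mod 3 = 0, 1335 mod 17 = 9, 1335 mod 4 = 3, 1335 mod 7 = 5.

x ≡ 1335 (mod 1428).


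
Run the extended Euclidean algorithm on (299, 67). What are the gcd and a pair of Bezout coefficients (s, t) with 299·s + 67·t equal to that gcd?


Euclidean algorithm on (299, 67) — divide until remainder is 0:
  299 = 4 · 67 + 31
  67 = 2 · 31 + 5
  31 = 6 · 5 + 1
  5 = 5 · 1 + 0
gcd(299, 67) = 1.
Track Bezout coefficients alongside the remainders: start with r₀ = 299 = a·1 + b·0 (s = 1, t = 0) and r₁ = 67 = a·0 + b·1 (s = 0, t = 1); each new remainder r_{k+1} = r_{k-1} − q_k·r_k inherits s_{k+1} = s_{k-1} − q_k·s_k, t_{k+1} = t_{k-1} − q_k·t_k, so r_k = a·s_k + b·t_k at every step:
  q = 4: r = 31, s = 1 − 4·0 = 1, t = 0 − 4·1 = -4  (check: 299·1 + 67·(-4) = 31)
  q = 2: r = 5, s = 0 − 2·1 = -2, t = 1 − 2·(-4) = 9  (check: 299·(-2) + 67·9 = 5)
  q = 6: r = 1, s = 1 − 6·(-2) = 13, t = -4 − 6·9 = -58  (check: 299·13 + 67·(-58) = 1)
The row with r = 1 (the gcd) gives the Bezout coefficients s = 13, t = -58.
Result: 299 · (13) + 67 · (-58) = 1.

gcd(299, 67) = 1; s = 13, t = -58 (check: 299·13 + 67·(-58) = 1).


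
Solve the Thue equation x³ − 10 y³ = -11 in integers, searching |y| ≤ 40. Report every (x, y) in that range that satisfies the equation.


The equation is x³ - 10y³ = -11. For fixed y, x³ = 10·y³ − 11, so a solution requires the RHS to be a perfect cube.
Strategy: iterate y from -40 to 40, compute RHS = 10·y³ − 11, and check whether it is a (positive or negative) perfect cube.
Check small values of y:
  y = 0: RHS = -11 is not a perfect cube.
  y = 1: RHS = -1 = (-1)³ ⇒ x = -1 works.
  y = -1: RHS = -21 is not a perfect cube.
  y = 2: RHS = 69 is not a perfect cube.
  y = -2: RHS = -91 is not a perfect cube.
  y = 3: RHS = 259 is not a perfect cube.
  y = -3: RHS = -281 is not a perfect cube.
Continuing the search up to |y| = 40 finds no further solutions beyond those listed.
Collected solutions: (-1, 1).

Solutions (with |y| ≤ 40): (-1, 1).


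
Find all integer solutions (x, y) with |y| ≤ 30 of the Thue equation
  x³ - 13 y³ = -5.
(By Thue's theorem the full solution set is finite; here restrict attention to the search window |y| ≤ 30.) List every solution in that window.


The equation is x³ - 13y³ = -5. For fixed y, x³ = 13·y³ − 5, so a solution requires the RHS to be a perfect cube.
Strategy: iterate y from -30 to 30, compute RHS = 13·y³ − 5, and check whether it is a (positive or negative) perfect cube.
Check small values of y:
  y = 0: RHS = -5 is not a perfect cube.
  y = 1: RHS = 8 = (2)³ ⇒ x = 2 works.
  y = -1: RHS = -18 is not a perfect cube.
  y = 2: RHS = 99 is not a perfect cube.
  y = -2: RHS = -109 is not a perfect cube.
  y = 3: RHS = 346 is not a perfect cube.
  y = -3: RHS = -356 is not a perfect cube.
Continuing the search up to |y| = 30 finds no further solutions beyond those listed.
Collected solutions: (2, 1).

Solutions (with |y| ≤ 30): (2, 1).


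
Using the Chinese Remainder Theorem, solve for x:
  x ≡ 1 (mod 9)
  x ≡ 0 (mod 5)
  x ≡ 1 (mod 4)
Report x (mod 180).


Moduli 9, 5, 4 are pairwise coprime; by CRT there is a unique solution modulo M = 9 · 5 · 4 = 180.
Solve pairwise, accumulating the modulus:
  Start with x ≡ 1 (mod 9).
  Combine with x ≡ 0 (mod 5): since gcd(9, 5) = 1, we get a unique residue mod 45.
    Write x = 1 + 9·t and substitute into x ≡ 0 (mod 5): 9·t ≡ 0 − 1 = -1 (mod 5).
    Reduce coefficients mod 5: 4·t ≡ 4 (mod 5).
    The inverse of 4 mod 5 is 4 (since 4·4 = 16 = 3·5 + 1), so t ≡ 4·4 = 16 ≡ 1 (mod 5).
    Then x = 1 + 9·1 = 10, valid modulo lcm(9, 5) = 45: x ≡ 10 (mod 45).
  Combine with x ≡ 1 (mod 4): since gcd(45, 4) = 1, we get a unique residue mod 180.
    Write x = 10 + 45·t and substitute into x ≡ 1 (mod 4): 45·t ≡ 1 − 10 = -9 (mod 4).
    Reduce coefficients mod 4: 1·t ≡ 3 (mod 4).
    So t ≡ 3 (mod 4).
    Then x = 10 + 45·3 = 145, valid modulo lcm(45, 4) = 180: x ≡ 145 (mod 180).
Verify: 145 mod 9 = 1 ✓, 145 mod 5 = 0 ✓, 145 mod 4 = 1 ✓.

x ≡ 145 (mod 180).


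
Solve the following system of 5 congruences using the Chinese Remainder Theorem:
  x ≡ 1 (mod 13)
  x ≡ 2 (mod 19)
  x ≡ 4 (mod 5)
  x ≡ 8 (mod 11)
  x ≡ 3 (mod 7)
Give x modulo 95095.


Product of moduli M = 13 · 19 · 5 · 11 · 7 = 95095.
Merge one congruence at a time:
  Start: x ≡ 1 (mod 13).
  Combine with x ≡ 2 (mod 19); new modulus lcm = 247.
    Write x = 1 + 13·t and substitute into x ≡ 2 (mod 19): 13·t ≡ 2 − 1 = 1 (mod 19).
    The inverse of 13 mod 19 is 3 (since 13·3 = 39 = 2·19 + 1), so t ≡ 3·1 = 3 ≡ 3 (mod 19).
    Then x = 1 + 13·3 = 40, valid modulo lcm(13, 19) = 247: x ≡ 40 (mod 247).
  Combine with x ≡ 4 (mod 5); new modulus lcm = 1235.
    Write x = 40 + 247·t and substitute into x ≡ 4 (mod 5): 247·t ≡ 4 − 40 = -36 (mod 5).
    Reduce coefficients mod 5: 2·t ≡ 4 (mod 5).
    The inverse of 2 mod 5 is 3 (since 2·3 = 6 = 1·5 + 1), so t ≡ 3·4 = 12 ≡ 2 (mod 5).
    Then x = 40 + 247·2 = 534, valid modulo lcm(247, 5) = 1235: x ≡ 534 (mod 1235).
  Combine with x ≡ 8 (mod 11); new modulus lcm = 13585.
    Write x = 534 + 1235·t and substitute into x ≡ 8 (mod 11): 1235·t ≡ 8 − 534 = -526 (mod 11).
    Reduce coefficients mod 11: 3·t ≡ 2 (mod 11).
    The inverse of 3 mod 11 is 4 (since 3·4 = 12 = 1·11 + 1), so t ≡ 4·2 = 8 ≡ 8 (mod 11).
    Then x = 534 + 1235·8 = 10414, valid modulo lcm(1235, 11) = 13585: x ≡ 10414 (mod 13585).
  Combine with x ≡ 3 (mod 7); new modulus lcm = 95095.
    Write x = 10414 + 13585·t and substitute into x ≡ 3 (mod 7): 13585·t ≡ 3 − 10414 = -10411 (mod 7).
    Reduce coefficients mod 7: 5·t ≡ 5 (mod 7).
    The inverse of 5 mod 7 is 3 (since 5·3 = 15 = 2·7 + 1), so t ≡ 3·5 = 15 ≡ 1 (mod 7).
    Then x = 10414 + 13585·1 = 23999, valid modulo lcm(13585, 7) = 95095: x ≡ 23999 (mod 95095).
Verify against each original: 23999 mod 13 = 1, 23999 mod 19 = 2, 23999 mod 5 = 4, 23999 mod 11 = 8, 23999 mod 7 = 3.

x ≡ 23999 (mod 95095).


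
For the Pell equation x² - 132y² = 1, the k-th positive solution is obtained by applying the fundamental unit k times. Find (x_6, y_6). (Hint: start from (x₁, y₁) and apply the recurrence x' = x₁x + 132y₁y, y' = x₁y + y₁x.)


Step 1: Find the fundamental solution (x₁, y₁) of x² - 132y² = 1.
  Expand √132 as a continued fraction. a₀ = ⌊√132⌋ = 11; iterate m_{k+1} = d_k·a_k − m_k, d_{k+1} = (132 − m_{k+1}²)/d_k, a_{k+1} = ⌊(a₀ + m_{k+1})/d_{k+1}⌋ (starting m₀ = 0, d₀ = 1), with convergents p_k = a_k·p_{k-1} + p_{k-2}, q_k = a_k·q_{k-1} + q_{k-2} (p₋₁ = 1, q₋₁ = 0):
  k = 0: a₀ = 11; p₀/q₀ = 11/1; p₀² − 132·q₀² = 121 − 132 = -11.
  k = 1: m = 11, d = 11, a = ⌊(11 + 11)/11⌋ = 2; p/q = (2·11 + 1)/(2·1 + 0) = 23/2; p² − 132·q² = 529 − 528 = 1.
  The first convergent with p² − 132·q² = 1 gives the fundamental solution (x₁, y₁) = (23, 2).
Step 2: Apply the recurrence (x_{n+1}, y_{n+1}) = (x₁x_n + 132y₁y_n, x₁y_n + y₁x_n) repeatedly.
  From (x_1, y_1) = (23, 2): x_2 = 23·23 + 132·2·2 = 1057; y_2 = 23·2 + 2·23 = 92.
  From (x_2, y_2) = (1057, 92): x_3 = 23·1057 + 132·2·92 = 48599; y_3 = 23·92 + 2·1057 = 4230.
  From (x_3, y_3) = (48599, 4230): x_4 = 23·48599 + 132·2·4230 = 2234497; y_4 = 23·4230 + 2·48599 = 194488.
  From (x_4, y_4) = (2234497, 194488): x_5 = 23·2234497 + 132·2·194488 = 102738263; y_5 = 23·194488 + 2·2234497 = 8942218.
  From (x_5, y_5) = (102738263, 8942218): x_6 = 23·102738263 + 132·2·8942218 = 4723725601; y_6 = 23·8942218 + 2·102738263 = 411147540.
Step 3: Verify x_6² - 132·y_6² = 22313583553542811201 - 22313583553542811200 = 1 (should be 1). ✓

(x_1, y_1) = (23, 2); (x_6, y_6) = (4723725601, 411147540).


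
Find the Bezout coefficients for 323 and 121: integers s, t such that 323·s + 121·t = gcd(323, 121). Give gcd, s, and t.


Euclidean algorithm on (323, 121) — divide until remainder is 0:
  323 = 2 · 121 + 81
  121 = 1 · 81 + 40
  81 = 2 · 40 + 1
  40 = 40 · 1 + 0
gcd(323, 121) = 1.
Track Bezout coefficients alongside the remainders: start with r₀ = 323 = a·1 + b·0 (s = 1, t = 0) and r₁ = 121 = a·0 + b·1 (s = 0, t = 1); each new remainder r_{k+1} = r_{k-1} − q_k·r_k inherits s_{k+1} = s_{k-1} − q_k·s_k, t_{k+1} = t_{k-1} − q_k·t_k, so r_k = a·s_k + b·t_k at every step:
  q = 2: r = 81, s = 1 − 2·0 = 1, t = 0 − 2·1 = -2  (check: 323·1 + 121·(-2) = 81)
  q = 1: r = 40, s = 0 − 1·1 = -1, t = 1 − 1·(-2) = 3  (check: 323·(-1) + 121·3 = 40)
  q = 2: r = 1, s = 1 − 2·(-1) = 3, t = -2 − 2·3 = -8  (check: 323·3 + 121·(-8) = 1)
The row with r = 1 (the gcd) gives the Bezout coefficients s = 3, t = -8.
Result: 323 · (3) + 121 · (-8) = 1.

gcd(323, 121) = 1; s = 3, t = -8 (check: 323·3 + 121·(-8) = 1).


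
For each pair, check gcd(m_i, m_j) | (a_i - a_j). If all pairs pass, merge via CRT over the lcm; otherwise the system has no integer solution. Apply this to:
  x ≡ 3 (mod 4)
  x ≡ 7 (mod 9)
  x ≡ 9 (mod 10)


Moduli 4, 9, 10 are not pairwise coprime, so CRT works modulo lcm(m_i) when all pairwise compatibility conditions hold.
Pairwise compatibility: gcd(m_i, m_j) must divide a_i - a_j for every pair.
Merge one congruence at a time:
  Start: x ≡ 3 (mod 4).
  Combine with x ≡ 7 (mod 9): gcd(4, 9) = 1; 7 - 3 = 4, which IS divisible by 1, so compatible.
    Write x = 3 + 4·t and substitute into x ≡ 7 (mod 9): 4·t ≡ 7 − 3 = 4 (mod 9).
    The inverse of 4 mod 9 is 7 (since 4·7 = 28 = 3·9 + 1), so t ≡ 7·4 = 28 ≡ 1 (mod 9).
    Then x = 3 + 4·1 = 7, valid modulo lcm(4, 9) = 36: x ≡ 7 (mod 36).
  Combine with x ≡ 9 (mod 10): gcd(36, 10) = 2; 9 - 7 = 2, which IS divisible by 2, so compatible.
    Write x = 7 + 36·t and substitute into x ≡ 9 (mod 10): 36·t ≡ 9 − 7 = 2 (mod 10).
    Divide the congruence (and modulus) by g = 2: 18·t ≡ 1 (mod 5).
    Reduce coefficients mod 5: 3·t ≡ 1 (mod 5).
    The inverse of 3 mod 5 is 2 (since 3·2 = 6 = 1·5 + 1), so t ≡ 2·1 = 2 ≡ 2 (mod 5).
    Then x = 7 + 36·2 = 79, valid modulo lcm(36, 10) = 180: x ≡ 79 (mod 180).
Verify: 79 mod 4 = 3, 79 mod 9 = 7, 79 mod 10 = 9.

x ≡ 79 (mod 180).


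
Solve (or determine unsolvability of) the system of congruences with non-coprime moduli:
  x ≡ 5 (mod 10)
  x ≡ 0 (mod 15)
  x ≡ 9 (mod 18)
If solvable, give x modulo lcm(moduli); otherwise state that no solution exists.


Moduli 10, 15, 18 are not pairwise coprime, so CRT works modulo lcm(m_i) when all pairwise compatibility conditions hold.
Pairwise compatibility: gcd(m_i, m_j) must divide a_i - a_j for every pair.
Merge one congruence at a time:
  Start: x ≡ 5 (mod 10).
  Combine with x ≡ 0 (mod 15): gcd(10, 15) = 5; 0 - 5 = -5, which IS divisible by 5, so compatible.
    Write x = 5 + 10·t and substitute into x ≡ 0 (mod 15): 10·t ≡ 0 − 5 = -5 (mod 15).
    Divide the congruence (and modulus) by g = 5: 2·t ≡ -1 (mod 3).
    Reduce coefficients mod 3: 2·t ≡ 2 (mod 3).
    The inverse of 2 mod 3 is 2 (since 2·2 = 4 = 1·3 + 1), so t ≡ 2·2 = 4 ≡ 1 (mod 3).
    Then x = 5 + 10·1 = 15, valid modulo lcm(10, 15) = 30: x ≡ 15 (mod 30).
  Combine with x ≡ 9 (mod 18): gcd(30, 18) = 6; 9 - 15 = -6, which IS divisible by 6, so compatible.
    Write x = 15 + 30·t and substitute into x ≡ 9 (mod 18): 30·t ≡ 9 − 15 = -6 (mod 18).
    Divide the congruence (and modulus) by g = 6: 5·t ≡ -1 (mod 3).
    Reduce coefficients mod 3: 2·t ≡ 2 (mod 3).
    The inverse of 2 mod 3 is 2 (since 2·2 = 4 = 1·3 + 1), so t ≡ 2·2 = 4 ≡ 1 (mod 3).
    Then x = 15 + 30·1 = 45, valid modulo lcm(30, 18) = 90: x ≡ 45 (mod 90).
Verify: 45 mod 10 = 5, 45 mod 15 = 0, 45 mod 18 = 9.

x ≡ 45 (mod 90).


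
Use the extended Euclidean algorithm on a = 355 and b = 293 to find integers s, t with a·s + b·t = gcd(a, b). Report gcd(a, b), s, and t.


Euclidean algorithm on (355, 293) — divide until remainder is 0:
  355 = 1 · 293 + 62
  293 = 4 · 62 + 45
  62 = 1 · 45 + 17
  45 = 2 · 17 + 11
  17 = 1 · 11 + 6
  11 = 1 · 6 + 5
  6 = 1 · 5 + 1
  5 = 5 · 1 + 0
gcd(355, 293) = 1.
Track Bezout coefficients alongside the remainders: start with r₀ = 355 = a·1 + b·0 (s = 1, t = 0) and r₁ = 293 = a·0 + b·1 (s = 0, t = 1); each new remainder r_{k+1} = r_{k-1} − q_k·r_k inherits s_{k+1} = s_{k-1} − q_k·s_k, t_{k+1} = t_{k-1} − q_k·t_k, so r_k = a·s_k + b·t_k at every step:
  q = 1: r = 62, s = 1 − 1·0 = 1, t = 0 − 1·1 = -1  (check: 355·1 + 293·(-1) = 62)
  q = 4: r = 45, s = 0 − 4·1 = -4, t = 1 − 4·(-1) = 5  (check: 355·(-4) + 293·5 = 45)
  q = 1: r = 17, s = 1 − 1·(-4) = 5, t = -1 − 1·5 = -6  (check: 355·5 + 293·(-6) = 17)
  q = 2: r = 11, s = -4 − 2·5 = -14, t = 5 − 2·(-6) = 17  (check: 355·(-14) + 293·17 = 11)
  q = 1: r = 6, s = 5 − 1·(-14) = 19, t = -6 − 1·17 = -23  (check: 355·19 + 293·(-23) = 6)
  q = 1: r = 5, s = -14 − 1·19 = -33, t = 17 − 1·(-23) = 40  (check: 355·(-33) + 293·40 = 5)
  q = 1: r = 1, s = 19 − 1·(-33) = 52, t = -23 − 1·40 = -63  (check: 355·52 + 293·(-63) = 1)
The row with r = 1 (the gcd) gives the Bezout coefficients s = 52, t = -63.
Result: 355 · (52) + 293 · (-63) = 1.

gcd(355, 293) = 1; s = 52, t = -63 (check: 355·52 + 293·(-63) = 1).


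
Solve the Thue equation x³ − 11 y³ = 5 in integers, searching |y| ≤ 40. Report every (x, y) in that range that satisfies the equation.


The equation is x³ - 11y³ = 5. For fixed y, x³ = 11·y³ + 5, so a solution requires the RHS to be a perfect cube.
Strategy: iterate y from -40 to 40, compute RHS = 11·y³ + 5, and check whether it is a (positive or negative) perfect cube.
Check small values of y:
  y = 0: RHS = 5 is not a perfect cube.
  y = 1: RHS = 16 is not a perfect cube.
  y = -1: RHS = -6 is not a perfect cube.
  y = 2: RHS = 93 is not a perfect cube.
  y = -2: RHS = -83 is not a perfect cube.
  y = 3: RHS = 302 is not a perfect cube.
  y = -3: RHS = -292 is not a perfect cube.
Continuing the search up to |y| = 40 finds no solutions either.
No (x, y) in the scanned range satisfies the equation.

No integer solutions with |y| ≤ 40.


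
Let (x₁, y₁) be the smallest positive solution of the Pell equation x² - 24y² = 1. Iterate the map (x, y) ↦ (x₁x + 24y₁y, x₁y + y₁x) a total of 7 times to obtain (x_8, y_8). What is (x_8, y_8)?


Step 1: Find the fundamental solution (x₁, y₁) of x² - 24y² = 1.
  Expand √24 as a continued fraction. a₀ = ⌊√24⌋ = 4; iterate m_{k+1} = d_k·a_k − m_k, d_{k+1} = (24 − m_{k+1}²)/d_k, a_{k+1} = ⌊(a₀ + m_{k+1})/d_{k+1}⌋ (starting m₀ = 0, d₀ = 1), with convergents p_k = a_k·p_{k-1} + p_{k-2}, q_k = a_k·q_{k-1} + q_{k-2} (p₋₁ = 1, q₋₁ = 0):
  k = 0: a₀ = 4; p₀/q₀ = 4/1; p₀² − 24·q₀² = 16 − 24 = -8.
  k = 1: m = 4, d = 8, a = ⌊(4 + 4)/8⌋ = 1; p/q = (1·4 + 1)/(1·1 + 0) = 5/1; p² − 24·q² = 25 − 24 = 1.
  The first convergent with p² − 24·q² = 1 gives the fundamental solution (x₁, y₁) = (5, 1).
Step 2: Apply the recurrence (x_{n+1}, y_{n+1}) = (x₁x_n + 24y₁y_n, x₁y_n + y₁x_n) repeatedly.
  From (x_1, y_1) = (5, 1): x_2 = 5·5 + 24·1·1 = 49; y_2 = 5·1 + 1·5 = 10.
  From (x_2, y_2) = (49, 10): x_3 = 5·49 + 24·1·10 = 485; y_3 = 5·10 + 1·49 = 99.
  From (x_3, y_3) = (485, 99): x_4 = 5·485 + 24·1·99 = 4801; y_4 = 5·99 + 1·485 = 980.
  From (x_4, y_4) = (4801, 980): x_5 = 5·4801 + 24·1·980 = 47525; y_5 = 5·980 + 1·4801 = 9701.
  From (x_5, y_5) = (47525, 9701): x_6 = 5·47525 + 24·1·9701 = 470449; y_6 = 5·9701 + 1·47525 = 96030.
  From (x_6, y_6) = (470449, 96030): x_7 = 5·470449 + 24·1·96030 = 4656965; y_7 = 5·96030 + 1·470449 = 950599.
  From (x_7, y_7) = (4656965, 950599): x_8 = 5·4656965 + 24·1·950599 = 46099201; y_8 = 5·950599 + 1·4656965 = 9409960.
Step 3: Verify x_8² - 24·y_8² = 2125136332838401 - 2125136332838400 = 1 (should be 1). ✓

(x_1, y_1) = (5, 1); (x_8, y_8) = (46099201, 9409960).


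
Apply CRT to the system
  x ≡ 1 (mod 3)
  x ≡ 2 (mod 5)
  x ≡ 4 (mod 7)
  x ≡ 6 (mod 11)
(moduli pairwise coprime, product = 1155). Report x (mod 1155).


Product of moduli M = 3 · 5 · 7 · 11 = 1155.
Merge one congruence at a time:
  Start: x ≡ 1 (mod 3).
  Combine with x ≡ 2 (mod 5); new modulus lcm = 15.
    Write x = 1 + 3·t and substitute into x ≡ 2 (mod 5): 3·t ≡ 2 − 1 = 1 (mod 5).
    The inverse of 3 mod 5 is 2 (since 3·2 = 6 = 1·5 + 1), so t ≡ 2·1 = 2 ≡ 2 (mod 5).
    Then x = 1 + 3·2 = 7, valid modulo lcm(3, 5) = 15: x ≡ 7 (mod 15).
  Combine with x ≡ 4 (mod 7); new modulus lcm = 105.
    Write x = 7 + 15·t and substitute into x ≡ 4 (mod 7): 15·t ≡ 4 − 7 = -3 (mod 7).
    Reduce coefficients mod 7: 1·t ≡ 4 (mod 7).
    So t ≡ 4 (mod 7).
    Then x = 7 + 15·4 = 67, valid modulo lcm(15, 7) = 105: x ≡ 67 (mod 105).
  Combine with x ≡ 6 (mod 11); new modulus lcm = 1155.
    Write x = 67 + 105·t and substitute into x ≡ 6 (mod 11): 105·t ≡ 6 − 67 = -61 (mod 11).
    Reduce coefficients mod 11: 6·t ≡ 5 (mod 11).
    The inverse of 6 mod 11 is 2 (since 6·2 = 12 = 1·11 + 1), so t ≡ 2·5 = 10 ≡ 10 (mod 11).
    Then x = 67 + 105·10 = 1117, valid modulo lcm(105, 11) = 1155: x ≡ 1117 (mod 1155).
Verify against each original: 1117 mod 3 = 1, 1117 mod 5 = 2, 1117 mod 7 = 4, 1117 mod 11 = 6.

x ≡ 1117 (mod 1155).


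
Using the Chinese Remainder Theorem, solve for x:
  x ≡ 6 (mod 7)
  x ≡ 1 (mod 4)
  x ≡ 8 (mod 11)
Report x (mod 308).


Moduli 7, 4, 11 are pairwise coprime; by CRT there is a unique solution modulo M = 7 · 4 · 11 = 308.
Solve pairwise, accumulating the modulus:
  Start with x ≡ 6 (mod 7).
  Combine with x ≡ 1 (mod 4): since gcd(7, 4) = 1, we get a unique residue mod 28.
    Write x = 6 + 7·t and substitute into x ≡ 1 (mod 4): 7·t ≡ 1 − 6 = -5 (mod 4).
    Reduce coefficients mod 4: 3·t ≡ 3 (mod 4).
    The inverse of 3 mod 4 is 3 (since 3·3 = 9 = 2·4 + 1), so t ≡ 3·3 = 9 ≡ 1 (mod 4).
    Then x = 6 + 7·1 = 13, valid modulo lcm(7, 4) = 28: x ≡ 13 (mod 28).
  Combine with x ≡ 8 (mod 11): since gcd(28, 11) = 1, we get a unique residue mod 308.
    Write x = 13 + 28·t and substitute into x ≡ 8 (mod 11): 28·t ≡ 8 − 13 = -5 (mod 11).
    Reduce coefficients mod 11: 6·t ≡ 6 (mod 11).
    The inverse of 6 mod 11 is 2 (since 6·2 = 12 = 1·11 + 1), so t ≡ 2·6 = 12 ≡ 1 (mod 11).
    Then x = 13 + 28·1 = 41, valid modulo lcm(28, 11) = 308: x ≡ 41 (mod 308).
Verify: 41 mod 7 = 6 ✓, 41 mod 4 = 1 ✓, 41 mod 11 = 8 ✓.

x ≡ 41 (mod 308).


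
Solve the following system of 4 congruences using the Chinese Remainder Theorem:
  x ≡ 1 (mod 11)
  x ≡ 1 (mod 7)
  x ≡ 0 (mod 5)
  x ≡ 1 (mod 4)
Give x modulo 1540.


Product of moduli M = 11 · 7 · 5 · 4 = 1540.
Merge one congruence at a time:
  Start: x ≡ 1 (mod 11).
  Combine with x ≡ 1 (mod 7); new modulus lcm = 77.
    Write x = 1 + 11·t and substitute into x ≡ 1 (mod 7): 11·t ≡ 1 − 1 = 0 (mod 7).
    Reduce coefficients mod 7: 4·t ≡ 0 (mod 7).
    The inverse of 4 mod 7 is 2 (since 4·2 = 8 = 1·7 + 1), so t ≡ 2·0 = 0 ≡ 0 (mod 7).
    Then x = 1 + 11·0 = 1, valid modulo lcm(11, 7) = 77: x ≡ 1 (mod 77).
  Combine with x ≡ 0 (mod 5); new modulus lcm = 385.
    Write x = 1 + 77·t and substitute into x ≡ 0 (mod 5): 77·t ≡ 0 − 1 = -1 (mod 5).
    Reduce coefficients mod 5: 2·t ≡ 4 (mod 5).
    The inverse of 2 mod 5 is 3 (since 2·3 = 6 = 1·5 + 1), so t ≡ 3·4 = 12 ≡ 2 (mod 5).
    Then x = 1 + 77·2 = 155, valid modulo lcm(77, 5) = 385: x ≡ 155 (mod 385).
  Combine with x ≡ 1 (mod 4); new modulus lcm = 1540.
    Write x = 155 + 385·t and substitute into x ≡ 1 (mod 4): 385·t ≡ 1 − 155 = -154 (mod 4).
    Reduce coefficients mod 4: 1·t ≡ 2 (mod 4).
    So t ≡ 2 (mod 4).
    Then x = 155 + 385·2 = 925, valid modulo lcm(385, 4) = 1540: x ≡ 925 (mod 1540).
Verify against each original: 925 mod 11 = 1, 925 mod 7 = 1, 925 mod 5 = 0, 925 mod 4 = 1.

x ≡ 925 (mod 1540).


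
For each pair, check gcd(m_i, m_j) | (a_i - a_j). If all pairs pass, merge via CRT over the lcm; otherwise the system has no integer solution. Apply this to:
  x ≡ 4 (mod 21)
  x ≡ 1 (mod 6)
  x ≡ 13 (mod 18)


Moduli 21, 6, 18 are not pairwise coprime, so CRT works modulo lcm(m_i) when all pairwise compatibility conditions hold.
Pairwise compatibility: gcd(m_i, m_j) must divide a_i - a_j for every pair.
Merge one congruence at a time:
  Start: x ≡ 4 (mod 21).
  Combine with x ≡ 1 (mod 6): gcd(21, 6) = 3; 1 - 4 = -3, which IS divisible by 3, so compatible.
    Write x = 4 + 21·t and substitute into x ≡ 1 (mod 6): 21·t ≡ 1 − 4 = -3 (mod 6).
    Divide the congruence (and modulus) by g = 3: 7·t ≡ -1 (mod 2).
    Reduce coefficients mod 2: 1·t ≡ 1 (mod 2).
    So t ≡ 1 (mod 2).
    Then x = 4 + 21·1 = 25, valid modulo lcm(21, 6) = 42: x ≡ 25 (mod 42).
  Combine with x ≡ 13 (mod 18): gcd(42, 18) = 6; 13 - 25 = -12, which IS divisible by 6, so compatible.
    Write x = 25 + 42·t and substitute into x ≡ 13 (mod 18): 42·t ≡ 13 − 25 = -12 (mod 18).
    Divide the congruence (and modulus) by g = 6: 7·t ≡ -2 (mod 3).
    Reduce coefficients mod 3: 1·t ≡ 1 (mod 3).
    So t ≡ 1 (mod 3).
    Then x = 25 + 42·1 = 67, valid modulo lcm(42, 18) = 126: x ≡ 67 (mod 126).
Verify: 67 mod 21 = 4, 67 mod 6 = 1, 67 mod 18 = 13.

x ≡ 67 (mod 126).


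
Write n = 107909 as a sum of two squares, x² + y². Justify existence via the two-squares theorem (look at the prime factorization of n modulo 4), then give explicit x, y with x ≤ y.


Step 1: Factor n = 107909 = 29 · 61^2.
Step 2: Check the mod-4 condition on each prime factor: 29 ≡ 1 (mod 4), exponent 1; 61 ≡ 1 (mod 4), exponent 2.
All primes ≡ 3 (mod 4) appear to even exponent (or don't appear), so by the two-squares theorem n IS expressible as a sum of two squares.
Step 3: Build a representation. Here n = 29 · 61 · 61 is a product of primes ≡ 1 (mod 4). Each prime p ≡ 1 (mod 4) is itself a sum of two squares; find a² by testing p − a² for a perfect square:
  29: 29 − 1² = 28, 29 − 2² = 25 = 5² ⇒ 29 = 2² + 5².
  61: 61 − 1² = 60, 61 − 2² = 57, 61 − 3² = 52, 61 − 4² = 45, 61 − 5² = 36 = 6² ⇒ 61 = 5² + 6².
  Combine using the Brahmagupta–Fibonacci identity (a² + b²)(c² + d²) = (ac − bd)² + (ad + bc)² = (ac + bd)² + (ad − bc)²:
  29 · 61 = 1769: from (2² + 5²)(5² + 6²), take (2·5 − 5·6, 2·6 + 5·5) = (10 − 30, 12 + 25) = (-20, 37); dropping signs (only squares matter) gives (20, 37); check 20² + 37² = 400 + 1369 = 1769 ✓.
  1769 · 61 = 107909: from (20² + 37²)(5² + 6²), take (20·5 − 37·6, 20·6 + 37·5) = (100 − 222, 120 + 185) = (-122, 305); dropping signs (only squares matter) gives (122, 305); check 122² + 305² = 14884 + 93025 = 107909 ✓.
Step 4: Order so x ≤ y and verify: 122² + 305² = 14884 + 93025 = 107909 = n. ✓

n = 107909 = 122² + 305² (one valid representation with x ≤ y).


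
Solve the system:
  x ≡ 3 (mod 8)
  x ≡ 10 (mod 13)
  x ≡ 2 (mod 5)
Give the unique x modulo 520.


Moduli 8, 13, 5 are pairwise coprime; by CRT there is a unique solution modulo M = 8 · 13 · 5 = 520.
Solve pairwise, accumulating the modulus:
  Start with x ≡ 3 (mod 8).
  Combine with x ≡ 10 (mod 13): since gcd(8, 13) = 1, we get a unique residue mod 104.
    Write x = 3 + 8·t and substitute into x ≡ 10 (mod 13): 8·t ≡ 10 − 3 = 7 (mod 13).
    The inverse of 8 mod 13 is 5 (since 8·5 = 40 = 3·13 + 1), so t ≡ 5·7 = 35 ≡ 9 (mod 13).
    Then x = 3 + 8·9 = 75, valid modulo lcm(8, 13) = 104: x ≡ 75 (mod 104).
  Combine with x ≡ 2 (mod 5): since gcd(104, 5) = 1, we get a unique residue mod 520.
    Write x = 75 + 104·t and substitute into x ≡ 2 (mod 5): 104·t ≡ 2 − 75 = -73 (mod 5).
    Reduce coefficients mod 5: 4·t ≡ 2 (mod 5).
    The inverse of 4 mod 5 is 4 (since 4·4 = 16 = 3·5 + 1), so t ≡ 4·2 = 8 ≡ 3 (mod 5).
    Then x = 75 + 104·3 = 387, valid modulo lcm(104, 5) = 520: x ≡ 387 (mod 520).
Verify: 387 mod 8 = 3 ✓, 387 mod 13 = 10 ✓, 387 mod 5 = 2 ✓.

x ≡ 387 (mod 520).


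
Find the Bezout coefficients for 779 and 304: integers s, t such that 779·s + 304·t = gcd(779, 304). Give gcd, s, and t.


Euclidean algorithm on (779, 304) — divide until remainder is 0:
  779 = 2 · 304 + 171
  304 = 1 · 171 + 133
  171 = 1 · 133 + 38
  133 = 3 · 38 + 19
  38 = 2 · 19 + 0
gcd(779, 304) = 19.
Track Bezout coefficients alongside the remainders: start with r₀ = 779 = a·1 + b·0 (s = 1, t = 0) and r₁ = 304 = a·0 + b·1 (s = 0, t = 1); each new remainder r_{k+1} = r_{k-1} − q_k·r_k inherits s_{k+1} = s_{k-1} − q_k·s_k, t_{k+1} = t_{k-1} − q_k·t_k, so r_k = a·s_k + b·t_k at every step:
  q = 2: r = 171, s = 1 − 2·0 = 1, t = 0 − 2·1 = -2  (check: 779·1 + 304·(-2) = 171)
  q = 1: r = 133, s = 0 − 1·1 = -1, t = 1 − 1·(-2) = 3  (check: 779·(-1) + 304·3 = 133)
  q = 1: r = 38, s = 1 − 1·(-1) = 2, t = -2 − 1·3 = -5  (check: 779·2 + 304·(-5) = 38)
  q = 3: r = 19, s = -1 − 3·2 = -7, t = 3 − 3·(-5) = 18  (check: 779·(-7) + 304·18 = 19)
The row with r = 19 (the gcd) gives the Bezout coefficients s = -7, t = 18.
Result: 779 · (-7) + 304 · (18) = 19.

gcd(779, 304) = 19; s = -7, t = 18 (check: 779·(-7) + 304·18 = 19).


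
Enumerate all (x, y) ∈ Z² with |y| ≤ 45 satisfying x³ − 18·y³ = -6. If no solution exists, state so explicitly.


The equation is x³ - 18y³ = -6. For fixed y, x³ = 18·y³ − 6, so a solution requires the RHS to be a perfect cube.
Strategy: iterate y from -45 to 45, compute RHS = 18·y³ − 6, and check whether it is a (positive or negative) perfect cube.
Check small values of y:
  y = 0: RHS = -6 is not a perfect cube.
  y = 1: RHS = 12 is not a perfect cube.
  y = -1: RHS = -24 is not a perfect cube.
  y = 2: RHS = 138 is not a perfect cube.
  y = -2: RHS = -150 is not a perfect cube.
  y = 3: RHS = 480 is not a perfect cube.
  y = -3: RHS = -492 is not a perfect cube.
Continuing the search up to |y| = 45 finds no solutions either.
No (x, y) in the scanned range satisfies the equation.

No integer solutions with |y| ≤ 45.


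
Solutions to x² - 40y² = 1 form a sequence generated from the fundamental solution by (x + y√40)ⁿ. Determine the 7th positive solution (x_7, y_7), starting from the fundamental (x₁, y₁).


Step 1: Find the fundamental solution (x₁, y₁) of x² - 40y² = 1.
  Expand √40 as a continued fraction. a₀ = ⌊√40⌋ = 6; iterate m_{k+1} = d_k·a_k − m_k, d_{k+1} = (40 − m_{k+1}²)/d_k, a_{k+1} = ⌊(a₀ + m_{k+1})/d_{k+1}⌋ (starting m₀ = 0, d₀ = 1), with convergents p_k = a_k·p_{k-1} + p_{k-2}, q_k = a_k·q_{k-1} + q_{k-2} (p₋₁ = 1, q₋₁ = 0):
  k = 0: a₀ = 6; p₀/q₀ = 6/1; p₀² − 40·q₀² = 36 − 40 = -4.
  k = 1: m = 6, d = 4, a = ⌊(6 + 6)/4⌋ = 3; p/q = (3·6 + 1)/(3·1 + 0) = 19/3; p² − 40·q² = 361 − 360 = 1.
  The first convergent with p² − 40·q² = 1 gives the fundamental solution (x₁, y₁) = (19, 3).
Step 2: Apply the recurrence (x_{n+1}, y_{n+1}) = (x₁x_n + 40y₁y_n, x₁y_n + y₁x_n) repeatedly.
  From (x_1, y_1) = (19, 3): x_2 = 19·19 + 40·3·3 = 721; y_2 = 19·3 + 3·19 = 114.
  From (x_2, y_2) = (721, 114): x_3 = 19·721 + 40·3·114 = 27379; y_3 = 19·114 + 3·721 = 4329.
  From (x_3, y_3) = (27379, 4329): x_4 = 19·27379 + 40·3·4329 = 1039681; y_4 = 19·4329 + 3·27379 = 164388.
  From (x_4, y_4) = (1039681, 164388): x_5 = 19·1039681 + 40·3·164388 = 39480499; y_5 = 19·164388 + 3·1039681 = 6242415.
  From (x_5, y_5) = (39480499, 6242415): x_6 = 19·39480499 + 40·3·6242415 = 1499219281; y_6 = 19·6242415 + 3·39480499 = 237047382.
  From (x_6, y_6) = (1499219281, 237047382): x_7 = 19·1499219281 + 40·3·237047382 = 56930852179; y_7 = 19·237047382 + 3·1499219281 = 9001558101.
Step 3: Verify x_7² - 40·y_7² = 3241121929827149048041 - 3241121929827149048040 = 1 (should be 1). ✓

(x_1, y_1) = (19, 3); (x_7, y_7) = (56930852179, 9001558101).


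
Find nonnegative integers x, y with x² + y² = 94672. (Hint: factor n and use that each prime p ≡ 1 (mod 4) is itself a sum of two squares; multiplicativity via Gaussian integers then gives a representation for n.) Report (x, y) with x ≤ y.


Step 1: Factor n = 94672 = 2^4 · 61 · 97.
Step 2: Check the mod-4 condition on each prime factor: 2 = 2 (special); 61 ≡ 1 (mod 4), exponent 1; 97 ≡ 1 (mod 4), exponent 1.
All primes ≡ 3 (mod 4) appear to even exponent (or don't appear), so by the two-squares theorem n IS expressible as a sum of two squares.
Step 3: Build a representation. Group n = k² · m with k = 4 and m = 61 · 97 = 5917 (a product of primes ≡ 1 (mod 4)); a representation of m scales to one of n via (k·x)² + (k·y)² = k²(x² + y²). Each prime p ≡ 1 (mod 4) is itself a sum of two squares; find a² by testing p − a² for a perfect square:
  61: 61 − 1² = 60, 61 − 2² = 57, 61 − 3² = 52, 61 − 4² = 45, 61 − 5² = 36 = 6² ⇒ 61 = 5² + 6².
  97: 97 − 1² = 96, 97 − 2² = 93, 97 − 3² = 88, 97 − 4² = 81 = 9² ⇒ 97 = 4² + 9².
  Combine using the Brahmagupta–Fibonacci identity (a² + b²)(c² + d²) = (ac − bd)² + (ad + bc)² = (ac + bd)² + (ad − bc)²:
  61 · 97 = 5917: from (5² + 6²)(4² + 9²), take (5·4 − 6·9, 5·9 + 6·4) = (20 − 54, 45 + 24) = (-34, 69); dropping signs (only squares matter) gives (34, 69); check 34² + 69² = 1156 + 4761 = 5917 ✓.
  Scale by k = 4: (4·34, 4·69) = (136, 276).
Step 4: Order so x ≤ y and verify: 136² + 276² = 18496 + 76176 = 94672 = n. ✓

n = 94672 = 136² + 276² (one valid representation with x ≤ y).


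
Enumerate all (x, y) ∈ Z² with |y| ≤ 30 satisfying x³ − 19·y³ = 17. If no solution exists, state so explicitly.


The equation is x³ - 19y³ = 17. For fixed y, x³ = 19·y³ + 17, so a solution requires the RHS to be a perfect cube.
Strategy: iterate y from -30 to 30, compute RHS = 19·y³ + 17, and check whether it is a (positive or negative) perfect cube.
Check small values of y:
  y = 0: RHS = 17 is not a perfect cube.
  y = 1: RHS = 36 is not a perfect cube.
  y = -1: RHS = -2 is not a perfect cube.
  y = 2: RHS = 169 is not a perfect cube.
  y = -2: RHS = -135 is not a perfect cube.
  y = 3: RHS = 530 is not a perfect cube.
  y = -3: RHS = -496 is not a perfect cube.
Continuing the search up to |y| = 30 finds no solutions either.
No (x, y) in the scanned range satisfies the equation.

No integer solutions with |y| ≤ 30.


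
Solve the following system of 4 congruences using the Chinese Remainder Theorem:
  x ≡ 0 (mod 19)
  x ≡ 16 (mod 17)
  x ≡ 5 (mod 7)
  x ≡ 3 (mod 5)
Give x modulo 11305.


Product of moduli M = 19 · 17 · 7 · 5 = 11305.
Merge one congruence at a time:
  Start: x ≡ 0 (mod 19).
  Combine with x ≡ 16 (mod 17); new modulus lcm = 323.
    Write x = 0 + 19·t and substitute into x ≡ 16 (mod 17): 19·t ≡ 16 − 0 = 16 (mod 17).
    Reduce coefficients mod 17: 2·t ≡ 16 (mod 17).
    The inverse of 2 mod 17 is 9 (since 2·9 = 18 = 1·17 + 1), so t ≡ 9·16 = 144 ≡ 8 (mod 17).
    Then x = 0 + 19·8 = 152, valid modulo lcm(19, 17) = 323: x ≡ 152 (mod 323).
  Combine with x ≡ 5 (mod 7); new modulus lcm = 2261.
    Write x = 152 + 323·t and substitute into x ≡ 5 (mod 7): 323·t ≡ 5 − 152 = -147 (mod 7).
    Reduce coefficients mod 7: 1·t ≡ 0 (mod 7).
    So t ≡ 0 (mod 7).
    Then x = 152 + 323·0 = 152, valid modulo lcm(323, 7) = 2261: x ≡ 152 (mod 2261).
  Combine with x ≡ 3 (mod 5); new modulus lcm = 11305.
    Write x = 152 + 2261·t and substitute into x ≡ 3 (mod 5): 2261·t ≡ 3 − 152 = -149 (mod 5).
    Reduce coefficients mod 5: 1·t ≡ 1 (mod 5).
    So t ≡ 1 (mod 5).
    Then x = 152 + 2261·1 = 2413, valid modulo lcm(2261, 5) = 11305: x ≡ 2413 (mod 11305).
Verify against each original: 2413 mod 19 = 0, 2413 mod 17 = 16, 2413 mod 7 = 5, 2413 mod 5 = 3.

x ≡ 2413 (mod 11305).
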